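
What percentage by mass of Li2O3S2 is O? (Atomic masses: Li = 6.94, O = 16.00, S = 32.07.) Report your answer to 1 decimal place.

Molar mass = 2(6.94) + 3(16.00) + 2(32.07) = 126.020 g/mol
Mass of O per mole = 3 × 16.00 = 48.000 g
% O = 48.000 / 126.020 × 100 = 38.1%

38.1%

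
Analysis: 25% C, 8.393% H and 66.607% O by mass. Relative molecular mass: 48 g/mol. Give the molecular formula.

Assume 100 g: 25 g C, 8.393 g H, 66.607 g O.
n(C) = 25/12.01 = 2.082, n(H) = 8.393/1.008 = 8.326, n(O) = 66.607/16.00 = 4.163
Ratios (÷ 2.082): C 1.000, H 4.000, O 2.000
Ratio ≈ 1:4:2, so the empirical formula is CH4O2
Empirical-formula mass = 48.04 g/mol
n = 48 / 48.04 = 1.00 ≈ 1
Molecular formula = empirical formula = CH4O2

CH4O2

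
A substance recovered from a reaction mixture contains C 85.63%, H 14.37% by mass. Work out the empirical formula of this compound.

Assume 100 g: 85.63 g C, 14.37 g H.
C: 85.63 g ÷ 12.01 g/mol = 7.13 mol
H: 14.37 g ÷ 1.008 g/mol = 14.26 mol
Ratios (÷ 7.13): C 1.000, H 1.999
Ratio ≈ 1:2, so the empirical formula is CH2

CH2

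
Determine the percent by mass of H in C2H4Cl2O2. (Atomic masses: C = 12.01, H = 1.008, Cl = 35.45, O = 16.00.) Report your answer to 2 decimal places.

3.08%

Molar mass = 2(12.01) + 4(1.008) + 2(35.45) + 2(16.00) = 130.952 g/mol
Mass of H per mole = 4 × 1.008 = 4.032 g
% H = 4.032 / 130.952 × 100 = 3.08%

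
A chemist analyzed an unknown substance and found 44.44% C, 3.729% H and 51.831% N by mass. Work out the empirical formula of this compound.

Assume 100 g: 44.44 g C, 3.729 g H, 51.831 g N.
n(C) = 44.44/12.01 = 3.7, n(H) = 3.729/1.008 = 3.699, n(N) = 51.831/14.01 = 3.7
Smallest is H at 3.699 mol; normalising gives C 1.000, H 1.000, N 1.000
≈ 1:1:1 → CHN

CHN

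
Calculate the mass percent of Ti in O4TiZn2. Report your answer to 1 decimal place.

19.7%

Molar mass = 4(16.00) + 1(47.87) + 2(65.38) = 242.630 g/mol
Mass of Ti per mole = 1 × 47.87 = 47.870 g
% Ti = 47.870 / 242.630 × 100 = 19.7%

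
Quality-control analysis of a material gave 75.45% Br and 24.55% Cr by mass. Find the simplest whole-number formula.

Br2Cr

Assume 100 g: 75.45 g Br, 24.55 g Cr.
n(Br) = 75.45/79.90 = 0.9443, n(Cr) = 24.55/52.00 = 0.4721
Ratios (÷ 0.4721): Br 2.000, Cr 1.000
≈ 2:1 → Br2Cr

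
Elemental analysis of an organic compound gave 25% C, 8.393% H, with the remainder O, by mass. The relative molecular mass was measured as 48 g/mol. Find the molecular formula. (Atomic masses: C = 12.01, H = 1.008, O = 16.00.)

CH4O2

Assume 100 g: 25 g C, 8.393 g H, 66.607 g O.
n(C) = 25/12.01 = 2.082, n(H) = 8.393/1.008 = 8.326, n(O) = 66.607/16.00 = 4.163
Smallest is C at 2.082 mol; normalising gives C 1.000, H 4.000, O 2.000
≈ 1:4:2 → CH4O2
Empirical-formula mass = 48.04 g/mol
n = 48 / 48.04 = 1.00 ≈ 1
Molecular formula = empirical formula = CH4O2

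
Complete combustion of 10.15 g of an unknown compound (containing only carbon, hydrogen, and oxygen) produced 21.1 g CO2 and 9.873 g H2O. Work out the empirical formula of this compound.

mol C = 21.1 / 44.01 = 0.4794; mass C = 0.4794 × 12.01 = 5.758 g
mol H = 2 × (9.873 / 18.02) = 1.096; mass H = 1.096 × 1.008 = 1.105 g
mass O = 10.15 − (6.863) = 3.287 g → mol O = 0.2055
Smallest is O at 0.2055 mol; normalising gives C 2.333, H 5.333, O 1.000
Multiply by 3: C 7.00, H 16.00, O 3.00 → C7H16O3

C7H16O3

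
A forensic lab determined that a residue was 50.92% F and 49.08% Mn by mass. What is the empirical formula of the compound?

F3Mn

Assume 100 g: 50.92 g F, 49.08 g Mn.
n(F) = 50.92/19.00 = 2.68, n(Mn) = 49.08/54.94 = 0.8933
Ratios (÷ 0.8933): F 3.000, Mn 1.000
Ratio ≈ 3:1, so the empirical formula is F3Mn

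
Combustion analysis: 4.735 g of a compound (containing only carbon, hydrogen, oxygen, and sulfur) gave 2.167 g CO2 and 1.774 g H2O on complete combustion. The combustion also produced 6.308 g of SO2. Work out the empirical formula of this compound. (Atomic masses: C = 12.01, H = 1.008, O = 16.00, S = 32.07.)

mol C = 2.167 / 44.01 = 0.04924; mass C = 0.04924 × 12.01 = 0.5914 g
mol H = 2 × (1.774 / 18.02) = 0.1969; mass H = 0.1969 × 1.008 = 0.1985 g
mol S = 6.308 / 64.07 = 0.09845; mass S = 3.157 g
mass O = 4.735 − (3.947) = 0.7877 g → mol O = 0.04923
Smallest is O at 0.04923 mol; normalising gives C 1.000, H 3.999, O 1.000, S 2.000
Ratio ≈ 1:4:1:2, so the empirical formula is CH4OS2

CH4OS2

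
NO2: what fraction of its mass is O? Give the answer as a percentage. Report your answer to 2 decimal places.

69.55%

Molar mass = 1(14.01) + 2(16.00) = 46.010 g/mol
Mass of O per mole = 2 × 16.00 = 32.000 g
% O = 32.000 / 46.010 × 100 = 69.55%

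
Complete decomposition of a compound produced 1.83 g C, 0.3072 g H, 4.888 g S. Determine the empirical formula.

C: 1.83 g ÷ 12.01 g/mol = 0.1524 mol
H: 0.3072 g ÷ 1.008 g/mol = 0.3048 mol
S: 4.888 g ÷ 32.07 g/mol = 0.1524 mol
Divide by the smallest (0.1524 mol C): C 1.000, H 2.000, S 1.000
→ CH2S

CH2S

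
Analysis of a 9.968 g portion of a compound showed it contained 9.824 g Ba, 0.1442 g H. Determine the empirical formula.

BaH2

n(Ba) = 9.824/137.33 = 0.07154, n(H) = 0.1442/1.008 = 0.1431
Smallest is Ba at 0.07154 mol; normalising gives Ba 1.000, H 2.000
Ratio ≈ 1:2, so the empirical formula is BaH2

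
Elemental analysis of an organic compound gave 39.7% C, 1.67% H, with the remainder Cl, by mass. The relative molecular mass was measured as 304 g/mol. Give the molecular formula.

Assume 100 g: 39.7 g C, 1.67 g H, 58.63 g Cl.
Moles — C: 39.7 / 12.01 = 3.306 mol; H: 1.67 / 1.008 = 1.657 mol; Cl: 58.63 / 35.45 = 1.654 mol
Divide by the smallest (1.654 mol Cl): C 1.999, H 1.002, Cl 1.000
Ratio ≈ 2:1:1, so the empirical formula is C2HCl
Empirical-formula mass = 60.48 g/mol
n = 304 / 60.48 = 5.03 ≈ 5
Molecular formula = (C2HCl)×5 = C10H5Cl5

C10H5Cl5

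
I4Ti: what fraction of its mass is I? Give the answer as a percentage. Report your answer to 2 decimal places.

91.38%

Molar mass = 4(126.90) + 1(47.87) = 555.470 g/mol
Mass of I per mole = 4 × 126.90 = 507.600 g
% I = 507.600 / 555.470 × 100 = 91.38%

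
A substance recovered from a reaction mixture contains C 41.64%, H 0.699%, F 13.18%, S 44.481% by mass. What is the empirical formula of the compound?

Assume 100 g: 41.64 g C, 0.699 g H, 13.18 g F, 44.481 g S.
Moles — C: 41.64 / 12.01 = 3.467 mol; H: 0.699 / 1.008 = 0.6935 mol; F: 13.18 / 19.00 = 0.6937 mol; S: 44.481 / 32.07 = 1.387 mol
Smallest is H at 0.6935 mol; normalising gives C 5.000, H 1.000, F 1.000, S 2.000
→ C5HFS2

C5HFS2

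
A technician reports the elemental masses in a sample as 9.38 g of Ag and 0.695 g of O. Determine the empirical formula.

Ag2O

n(Ag) = 9.38/107.87 = 0.08696, n(O) = 0.695/16.00 = 0.04344
Smallest is O at 0.04344 mol; normalising gives Ag 2.002, O 1.000
→ Ag2O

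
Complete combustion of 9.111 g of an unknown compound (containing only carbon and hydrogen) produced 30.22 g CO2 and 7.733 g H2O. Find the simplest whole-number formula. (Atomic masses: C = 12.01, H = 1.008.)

C4H5

mol C = 30.22 / 44.01 = 0.6867; mass C = 0.6867 × 12.01 = 8.247 g
mol H = 2 × (7.733 / 18.02) = 0.8583; mass H = 0.8583 × 1.008 = 0.8651 g
Ratios (÷ 0.6867): C 1.000, H 1.250
Multiply by 4: C 4.00, H 5.00 → C4H5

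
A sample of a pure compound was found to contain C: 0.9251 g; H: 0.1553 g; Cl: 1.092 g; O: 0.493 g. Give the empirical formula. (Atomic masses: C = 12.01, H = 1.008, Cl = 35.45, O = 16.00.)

C5H10Cl2O2

n(C) = 0.9251/12.01 = 0.07703, n(H) = 0.1553/1.008 = 0.1541, n(Cl) = 1.092/35.45 = 0.0308, n(O) = 0.493/16.00 = 0.03081
Ratios (÷ 0.0308): C 2.501, H 5.002, Cl 1.000, O 1.000
Multiply by 2: C 5.00, H 10.00, Cl 2.00, O 2.00 → C5H10Cl2O2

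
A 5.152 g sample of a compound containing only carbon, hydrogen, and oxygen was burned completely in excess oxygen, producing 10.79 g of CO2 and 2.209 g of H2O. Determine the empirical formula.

C2H2O

mol C = 10.79 / 44.01 = 0.2452; mass C = 0.2452 × 12.01 = 2.945 g
mol H = 2 × (2.209 / 18.02) = 0.2452; mass H = 0.2452 × 1.008 = 0.2471 g
mass O = 5.152 − (3.192) = 1.960 g → mol O = 0.1225
Smallest is O at 0.1225 mol; normalising gives C 2.001, H 2.001, O 1.000
≈ 2:2:1 → C2H2O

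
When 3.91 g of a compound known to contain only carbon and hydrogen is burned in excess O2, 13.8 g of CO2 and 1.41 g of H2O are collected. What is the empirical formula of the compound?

mol C = 13.8 / 44.01 = 0.3136; mass C = 0.3136 × 12.01 = 3.766 g
mol H = 2 × (1.41 / 18.02) = 0.1565; mass H = 0.1565 × 1.008 = 0.1577 g
Ratios (÷ 0.1565): C 2.004, H 1.000
≈ 2:1 → C2H

C2H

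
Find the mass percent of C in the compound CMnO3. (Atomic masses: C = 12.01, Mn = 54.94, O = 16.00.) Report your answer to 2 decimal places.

10.45%

Molar mass = 1(12.01) + 1(54.94) + 3(16.00) = 114.950 g/mol
Mass of C per mole = 1 × 12.01 = 12.010 g
% C = 12.010 / 114.950 × 100 = 10.45%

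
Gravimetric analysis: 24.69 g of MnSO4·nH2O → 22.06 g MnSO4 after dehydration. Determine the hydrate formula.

Mass of water lost = 24.69 − 22.06 = 2.63 g → 2.63 / 18.02 = 0.1459 mol H2O
Molar mass of MnSO4 = 151.01 g/mol → mol MnSO4 = 22.06 / 151.01 = 0.1461
n = 0.1459 / 0.1461 = 1.00 ≈ 1 → MnSO4·H2O

MnSO4·H2O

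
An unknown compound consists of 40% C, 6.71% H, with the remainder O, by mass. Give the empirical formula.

Assume 100 g: 40 g C, 6.71 g H, 53.29 g O.
n(C) = 40/12.01 = 3.331, n(H) = 6.71/1.008 = 6.657, n(O) = 53.29/16.00 = 3.331
Smallest is C at 3.331 mol; normalising gives C 1.000, H 1.999, O 1.000
Ratio ≈ 1:2:1, so the empirical formula is CH2O

CH2O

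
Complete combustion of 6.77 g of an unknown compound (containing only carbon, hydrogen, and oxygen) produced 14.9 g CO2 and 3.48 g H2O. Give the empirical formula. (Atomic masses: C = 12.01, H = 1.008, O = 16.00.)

mol C = 14.9 / 44.01 = 0.3386; mass C = 0.3386 × 12.01 = 4.066 g
mol H = 2 × (3.48 / 18.02) = 0.3862; mass H = 0.3862 × 1.008 = 0.3893 g
mass O = 6.77 − (4.455) = 2.315 g → mol O = 0.1447
Divide by the smallest (0.1447 mol O): C 2.340, H 2.670, O 1.000
Scaling by 3: C 7.02, H 8.01, O 3.00 → C7H8O3

C7H8O3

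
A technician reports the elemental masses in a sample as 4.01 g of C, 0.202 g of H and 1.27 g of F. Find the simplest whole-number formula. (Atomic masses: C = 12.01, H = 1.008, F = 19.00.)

C5H3F

n(C) = 4.01/12.01 = 0.3339, n(H) = 0.202/1.008 = 0.2004, n(F) = 1.27/19.00 = 0.06684
Divide by the smallest (0.06684 mol F): C 4.995, H 2.998, F 1.000
Ratio ≈ 5:3:1, so the empirical formula is C5H3F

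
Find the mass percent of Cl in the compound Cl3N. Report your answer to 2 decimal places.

88.36%

Molar mass = 3(35.45) + 1(14.01) = 120.360 g/mol
Mass of Cl per mole = 3 × 35.45 = 106.350 g
% Cl = 106.350 / 120.360 × 100 = 88.36%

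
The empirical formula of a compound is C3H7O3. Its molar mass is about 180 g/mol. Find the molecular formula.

Empirical-formula mass = 91.09 g/mol
n = 180 / 91.09 = 1.98 ≈ 2
Molecular formula = (C3H7O3)2 = C6H14O6

C6H14O6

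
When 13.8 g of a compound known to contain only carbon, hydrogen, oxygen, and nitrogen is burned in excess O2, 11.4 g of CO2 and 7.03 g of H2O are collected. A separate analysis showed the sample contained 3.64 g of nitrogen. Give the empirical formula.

mol C = 11.4 / 44.01 = 0.2590; mass C = 0.2590 × 12.01 = 3.111 g
mol H = 2 × (7.03 / 18.02) = 0.7802; mass H = 0.7802 × 1.008 = 0.7865 g
mol N = 3.64 / 14.01 = 0.2598
mass O = 13.8 − (7.537) = 6.263 g → mol O = 0.3914
Divide by the smallest (0.259 mol C): C 1.000, H 3.012, N 1.003, O 1.511
Multiply by 2: C 2.00, H 6.02, N 2.01, O 3.02 → C2H6N2O3

C2H6N2O3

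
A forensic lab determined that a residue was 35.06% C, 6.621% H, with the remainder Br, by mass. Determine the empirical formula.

C4H9Br

Assume 100 g: 35.06 g C, 6.621 g H, 58.319 g Br.
n(C) = 35.06/12.01 = 2.919, n(H) = 6.621/1.008 = 6.568, n(Br) = 58.319/79.90 = 0.7299
Divide by the smallest (0.7299 mol Br): C 3.999, H 8.999, Br 1.000
≈ 4:9:1 → C4H9Br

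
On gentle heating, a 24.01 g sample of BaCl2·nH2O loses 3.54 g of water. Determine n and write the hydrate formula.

BaCl2·2H2O

Mass of anhydrous BaCl2 = 24.01 − 3.54 = 20.47 g
mol H2O = 3.54 / 18.02 = 0.1964
Molar mass of BaCl2 = 208.23 g/mol → mol BaCl2 = 20.47 / 208.23 = 0.0983
n = 0.1964 / 0.0983 = 2.00 ≈ 2 → BaCl2·2H2O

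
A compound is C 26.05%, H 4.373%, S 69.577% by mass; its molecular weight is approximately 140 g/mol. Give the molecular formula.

Assume 100 g: 26.05 g C, 4.373 g H, 69.577 g S.
n(C) = 26.05/12.01 = 2.169, n(H) = 4.373/1.008 = 4.338, n(S) = 69.577/32.07 = 2.17
Ratios (÷ 2.169): C 1.000, H 2.000, S 1.000
→ CH2S
Empirical-formula mass = 46.10 g/mol
n = 140 / 46.10 = 3.04 ≈ 3
Molecular formula = (CH2S)×3 = C3H6S3

C3H6S3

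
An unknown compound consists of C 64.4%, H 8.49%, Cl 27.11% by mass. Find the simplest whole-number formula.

C7H11Cl

Assume 100 g: 64.4 g C, 8.49 g H, 27.11 g Cl.
C: 64.4 g ÷ 12.01 g/mol = 5.362 mol
H: 8.49 g ÷ 1.008 g/mol = 8.423 mol
Cl: 27.11 g ÷ 35.45 g/mol = 0.7647 mol
Ratios (÷ 0.7647): C 7.012, H 11.014, Cl 1.000
→ C7H11Cl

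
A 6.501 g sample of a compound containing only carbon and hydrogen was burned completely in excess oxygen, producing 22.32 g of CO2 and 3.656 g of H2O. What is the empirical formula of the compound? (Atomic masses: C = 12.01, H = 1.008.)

mol C = 22.32 / 44.01 = 0.5072; mass C = 0.5072 × 12.01 = 6.091 g
mol H = 2 × (3.656 / 18.02) = 0.4058; mass H = 0.4058 × 1.008 = 0.4090 g
Ratios (÷ 0.4058): C 1.250, H 1.000
Scaling by 4: C 5.00, H 4.00 → C5H4

C5H4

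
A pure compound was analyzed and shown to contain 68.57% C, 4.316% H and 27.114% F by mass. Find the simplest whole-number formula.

C4H3F

Assume 100 g: 68.57 g C, 4.316 g H, 27.114 g F.
C: 68.57 g ÷ 12.01 g/mol = 5.709 mol
H: 4.316 g ÷ 1.008 g/mol = 4.282 mol
F: 27.114 g ÷ 19.00 g/mol = 1.427 mol
Divide by the smallest (1.427 mol F): C 4.001, H 3.000, F 1.000
Ratio ≈ 4:3:1, so the empirical formula is C4H3F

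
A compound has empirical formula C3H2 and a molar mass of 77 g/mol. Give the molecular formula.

Empirical-formula mass = 38.05 g/mol
n = 77 / 38.05 = 2.02 ≈ 2
Molecular formula = (C3H2)2 = C6H4

C6H4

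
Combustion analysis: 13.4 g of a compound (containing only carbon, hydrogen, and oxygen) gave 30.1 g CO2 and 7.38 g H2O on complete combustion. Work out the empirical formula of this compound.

mol C = 30.1 / 44.01 = 0.6839; mass C = 0.6839 × 12.01 = 8.214 g
mol H = 2 × (7.38 / 18.02) = 0.8191; mass H = 0.8191 × 1.008 = 0.8256 g
mass O = 13.4 − (9.040) = 4.360 g → mol O = 0.2725
Smallest is O at 0.2725 mol; normalising gives C 2.510, H 3.006, O 1.000
Scaling by 2: C 5.02, H 6.01, O 2.00 → C5H6O2

C5H6O2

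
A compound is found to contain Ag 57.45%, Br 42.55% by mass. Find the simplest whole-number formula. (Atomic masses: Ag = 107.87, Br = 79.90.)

AgBr

Assume 100 g: 57.45 g Ag, 42.55 g Br.
Ag: 57.45 g ÷ 107.87 g/mol = 0.5326 mol
Br: 42.55 g ÷ 79.90 g/mol = 0.5325 mol
Ratios (÷ 0.5325): Ag 1.000, Br 1.000
≈ 1:1 → AgBr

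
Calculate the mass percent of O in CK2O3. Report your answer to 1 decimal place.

Molar mass = 1(12.01) + 2(39.10) + 3(16.00) = 138.210 g/mol
Mass of O per mole = 3 × 16.00 = 48.000 g
% O = 48.000 / 138.210 × 100 = 34.7%

34.7%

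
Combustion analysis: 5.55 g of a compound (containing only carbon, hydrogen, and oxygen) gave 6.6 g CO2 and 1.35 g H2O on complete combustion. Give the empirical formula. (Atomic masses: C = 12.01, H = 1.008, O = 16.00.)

mol C = 6.6 / 44.01 = 0.1500; mass C = 0.1500 × 12.01 = 1.801 g
mol H = 2 × (1.35 / 18.02) = 0.1498; mass H = 0.1498 × 1.008 = 0.1510 g
mass O = 5.55 − (1.952) = 3.598 g → mol O = 0.2249
Divide by the smallest (0.1498 mol H): C 1.001, H 1.000, O 1.501
Multiply by 2: C 2.00, H 2.00, O 3.00 → C2H2O3

C2H2O3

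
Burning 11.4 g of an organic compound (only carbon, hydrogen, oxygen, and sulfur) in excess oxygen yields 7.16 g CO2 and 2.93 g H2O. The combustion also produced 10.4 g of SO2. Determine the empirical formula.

C2H4O3S2

mol C = 7.16 / 44.01 = 0.1627; mass C = 0.1627 × 12.01 = 1.954 g
mol H = 2 × (2.93 / 18.02) = 0.3252; mass H = 0.3252 × 1.008 = 0.3278 g
mol S = 10.4 / 64.07 = 0.1623; mass S = 5.206 g
mass O = 11.4 − (7.487) = 3.913 g → mol O = 0.2445
Ratios (÷ 0.1623): C 1.002, H 2.003, O 1.506, S 1.000
Scaling by 2: C 2.00, H 4.01, O 3.01, S 2.00 → C2H4O3S2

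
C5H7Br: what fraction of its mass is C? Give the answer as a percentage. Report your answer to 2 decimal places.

Molar mass = 5(12.01) + 7(1.008) + 1(79.90) = 147.006 g/mol
Mass of C per mole = 5 × 12.01 = 60.050 g
% C = 60.050 / 147.006 × 100 = 40.85%

40.85%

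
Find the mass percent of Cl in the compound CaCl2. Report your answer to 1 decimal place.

Molar mass = 1(40.08) + 2(35.45) = 110.980 g/mol
Mass of Cl per mole = 2 × 35.45 = 70.900 g
% Cl = 70.900 / 110.980 × 100 = 63.9%

63.9%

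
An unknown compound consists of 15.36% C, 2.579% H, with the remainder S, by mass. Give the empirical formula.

CH2S2

Assume 100 g: 15.36 g C, 2.579 g H, 82.061 g S.
n(C) = 15.36/12.01 = 1.279, n(H) = 2.579/1.008 = 2.559, n(S) = 82.061/32.07 = 2.559
Divide by the smallest (1.279 mol C): C 1.000, H 2.001, S 2.001
Ratio ≈ 1:2:2, so the empirical formula is CH2S2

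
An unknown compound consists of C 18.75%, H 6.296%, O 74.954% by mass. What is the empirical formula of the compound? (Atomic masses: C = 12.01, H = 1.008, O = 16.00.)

CH4O3

Assume 100 g: 18.75 g C, 6.296 g H, 74.954 g O.
Moles — C: 18.75 / 12.01 = 1.561 mol; H: 6.296 / 1.008 = 6.246 mol; O: 74.954 / 16.00 = 4.685 mol
Divide by the smallest (1.561 mol C): C 1.000, H 4.001, O 3.001
Ratio ≈ 1:4:3, so the empirical formula is CH4O3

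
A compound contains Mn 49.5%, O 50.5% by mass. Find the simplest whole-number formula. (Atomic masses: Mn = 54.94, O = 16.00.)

Mn2O7

Assume 100 g: 49.5 g Mn, 50.5 g O.
Moles — Mn: 49.5 / 54.94 = 0.901 mol; O: 50.5 / 16.00 = 3.156 mol
Ratios (÷ 0.901): Mn 1.000, O 3.503
×2: Mn 2.00, O 7.01 → Mn2O7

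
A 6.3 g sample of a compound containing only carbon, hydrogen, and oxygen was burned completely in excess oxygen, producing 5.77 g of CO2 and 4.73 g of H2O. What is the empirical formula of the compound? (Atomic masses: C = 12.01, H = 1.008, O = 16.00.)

mol C = 5.77 / 44.01 = 0.1311; mass C = 0.1311 × 12.01 = 1.575 g
mol H = 2 × (4.73 / 18.02) = 0.5250; mass H = 0.5250 × 1.008 = 0.5292 g
mass O = 6.3 − (2.104) = 4.196 g → mol O = 0.2623
Ratios (÷ 0.1311): C 1.000, H 4.004, O 2.000
→ CH4O2

CH4O2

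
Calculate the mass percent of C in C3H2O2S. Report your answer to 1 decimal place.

35.3%

Molar mass = 3(12.01) + 2(1.008) + 2(16.00) + 1(32.07) = 102.116 g/mol
Mass of C per mole = 3 × 12.01 = 36.030 g
% C = 36.030 / 102.116 × 100 = 35.3%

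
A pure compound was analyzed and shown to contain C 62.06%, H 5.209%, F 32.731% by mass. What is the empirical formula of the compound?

Assume 100 g: 62.06 g C, 5.209 g H, 32.731 g F.
Moles — C: 62.06 / 12.01 = 5.167 mol; H: 5.209 / 1.008 = 5.168 mol; F: 32.731 / 19.00 = 1.723 mol
Smallest is F at 1.723 mol; normalising gives C 3.000, H 3.000, F 1.000
Ratio ≈ 3:3:1, so the empirical formula is C3H3F

C3H3F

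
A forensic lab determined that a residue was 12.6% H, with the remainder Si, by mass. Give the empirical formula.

H4Si

Assume 100 g: 12.6 g H, 87.4 g Si.
H: 12.6 g ÷ 1.008 g/mol = 12.5 mol
Si: 87.4 g ÷ 28.09 g/mol = 3.111 mol
Ratios (÷ 3.111): H 4.017, Si 1.000
Ratio ≈ 4:1, so the empirical formula is H4Si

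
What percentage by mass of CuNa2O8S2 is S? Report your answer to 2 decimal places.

21.26%

Molar mass = 1(63.55) + 2(22.99) + 8(16.00) + 2(32.07) = 301.670 g/mol
Mass of S per mole = 2 × 32.07 = 64.140 g
% S = 64.140 / 301.670 × 100 = 21.26%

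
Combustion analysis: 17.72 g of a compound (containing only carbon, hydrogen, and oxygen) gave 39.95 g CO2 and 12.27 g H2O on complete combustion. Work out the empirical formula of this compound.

mol C = 39.95 / 44.01 = 0.9077; mass C = 0.9077 × 12.01 = 10.90 g
mol H = 2 × (12.27 / 18.02) = 1.362; mass H = 1.362 × 1.008 = 1.373 g
mass O = 17.72 − (12.27) = 5.445 g → mol O = 0.3403
Smallest is O at 0.3403 mol; normalising gives C 2.667, H 4.002, O 1.000
×3: C 8.00, H 12.00, O 3.00 → C8H12O3

C8H12O3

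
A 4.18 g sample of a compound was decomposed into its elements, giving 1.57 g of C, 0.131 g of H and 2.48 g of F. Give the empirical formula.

CHF

C: 1.57 g ÷ 12.01 g/mol = 0.1307 mol
H: 0.131 g ÷ 1.008 g/mol = 0.13 mol
F: 2.48 g ÷ 19.00 g/mol = 0.1305 mol
Divide by the smallest (0.13 mol H): C 1.006, H 1.000, F 1.004
≈ 1:1:1 → CHF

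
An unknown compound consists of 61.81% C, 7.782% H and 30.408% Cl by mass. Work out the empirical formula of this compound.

Assume 100 g: 61.81 g C, 7.782 g H, 30.408 g Cl.
C: 61.81 g ÷ 12.01 g/mol = 5.147 mol
H: 7.782 g ÷ 1.008 g/mol = 7.72 mol
Cl: 30.408 g ÷ 35.45 g/mol = 0.8578 mol
Ratios (÷ 0.8578): C 6.000, H 9.000, Cl 1.000
→ C6H9Cl

C6H9Cl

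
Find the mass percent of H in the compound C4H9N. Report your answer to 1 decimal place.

Molar mass = 4(12.01) + 9(1.008) + 1(14.01) = 71.122 g/mol
Mass of H per mole = 9 × 1.008 = 9.072 g
% H = 9.072 / 71.122 × 100 = 12.8%

12.8%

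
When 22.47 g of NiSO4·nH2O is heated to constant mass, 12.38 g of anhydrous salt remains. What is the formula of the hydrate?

NiSO4·7H2O

Mass of water lost = 22.47 − 12.38 = 10.09 g → 10.09 / 18.02 = 0.5599 mol H2O
Molar mass of NiSO4 = 154.76 g/mol → mol NiSO4 = 12.38 / 154.76 = 0.07999
n = 0.5599 / 0.07999 = 7.00 ≈ 7 → NiSO4·7H2O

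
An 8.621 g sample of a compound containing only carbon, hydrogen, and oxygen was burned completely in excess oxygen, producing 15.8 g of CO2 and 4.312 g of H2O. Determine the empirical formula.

C3H4O2

mol C = 15.8 / 44.01 = 0.3590; mass C = 0.3590 × 12.01 = 4.312 g
mol H = 2 × (4.312 / 18.02) = 0.4786; mass H = 0.4786 × 1.008 = 0.4824 g
mass O = 8.621 − (4.794) = 3.827 g → mol O = 0.2392
Ratios (÷ 0.2392): C 1.501, H 2.001, O 1.000
Multiply by 2: C 3.00, H 4.00, O 2.00 → C3H4O2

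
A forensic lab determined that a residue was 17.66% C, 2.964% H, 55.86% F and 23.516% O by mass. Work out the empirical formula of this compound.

CH2F2O

Assume 100 g: 17.66 g C, 2.964 g H, 55.86 g F, 23.516 g O.
C: 17.66 g ÷ 12.01 g/mol = 1.47 mol
H: 2.964 g ÷ 1.008 g/mol = 2.94 mol
F: 55.86 g ÷ 19.00 g/mol = 2.94 mol
O: 23.516 g ÷ 16.00 g/mol = 1.47 mol
Divide by the smallest (1.47 mol O): C 1.000, H 2.001, F 2.000, O 1.000
≈ 1:2:2:1 → CH2F2O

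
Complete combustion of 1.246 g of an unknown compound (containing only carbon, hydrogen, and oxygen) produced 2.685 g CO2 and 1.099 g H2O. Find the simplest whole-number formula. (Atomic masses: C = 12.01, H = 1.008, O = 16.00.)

mol C = 2.685 / 44.01 = 0.06101; mass C = 0.06101 × 12.01 = 0.7327 g
mol H = 2 × (1.099 / 18.02) = 0.1220; mass H = 0.1220 × 1.008 = 0.1230 g
mass O = 1.246 − (0.8557) = 0.3903 g → mol O = 0.02440
Ratios (÷ 0.0244): C 2.501, H 5.000, O 1.000
×2: C 5.00, H 10.00, O 2.00 → C5H10O2

C5H10O2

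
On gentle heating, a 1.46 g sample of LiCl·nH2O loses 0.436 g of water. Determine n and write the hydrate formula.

Mass of anhydrous LiCl = 1.46 − 0.436 = 1.024 g
mol H2O = 0.436 / 18.02 = 0.0242
Molar mass of LiCl = 42.39 g/mol → mol LiCl = 1.024 / 42.39 = 0.02416
n = 0.0242 / 0.02416 = 1.00 ≈ 1 → LiCl·H2O

LiCl·H2O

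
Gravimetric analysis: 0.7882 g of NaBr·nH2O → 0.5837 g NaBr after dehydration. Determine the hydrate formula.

NaBr·2H2O

Mass of water lost = 0.7882 − 0.5837 = 0.2045 g → 0.2045 / 18.02 = 0.01135 mol H2O
Molar mass of NaBr = 102.89 g/mol → mol NaBr = 0.5837 / 102.89 = 0.005673
n = 0.01135 / 0.005673 = 2.00 ≈ 2 → NaBr·2H2O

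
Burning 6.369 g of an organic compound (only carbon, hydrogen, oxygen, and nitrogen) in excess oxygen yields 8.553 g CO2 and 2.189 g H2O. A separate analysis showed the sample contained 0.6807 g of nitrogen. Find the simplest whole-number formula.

mol C = 8.553 / 44.01 = 0.1943; mass C = 0.1943 × 12.01 = 2.334 g
mol H = 2 × (2.189 / 18.02) = 0.2430; mass H = 0.2430 × 1.008 = 0.2449 g
mol N = 0.6807 / 14.01 = 0.04859
mass O = 6.369 − (3.260) = 3.109 g → mol O = 0.1943
Smallest is N at 0.04859 mol; normalising gives C 4.000, H 5.000, N 1.000, O 4.000
→ C4H5NO4

C4H5NO4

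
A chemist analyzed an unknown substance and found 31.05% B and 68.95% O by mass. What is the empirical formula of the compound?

B2O3

Assume 100 g: 31.05 g B, 68.95 g O.
B: 31.05 g ÷ 10.81 g/mol = 2.872 mol
O: 68.95 g ÷ 16.00 g/mol = 4.309 mol
Smallest is B at 2.872 mol; normalising gives B 1.000, O 1.500
Scaling by 2: B 2.00, O 3.00 → B2O3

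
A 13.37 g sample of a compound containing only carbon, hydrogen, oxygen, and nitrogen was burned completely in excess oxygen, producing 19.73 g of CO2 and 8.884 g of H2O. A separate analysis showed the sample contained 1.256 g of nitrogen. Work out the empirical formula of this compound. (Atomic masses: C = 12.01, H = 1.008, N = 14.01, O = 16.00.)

mol C = 19.73 / 44.01 = 0.4483; mass C = 0.4483 × 12.01 = 5.384 g
mol H = 2 × (8.884 / 18.02) = 0.9860; mass H = 0.9860 × 1.008 = 0.9939 g
mol N = 1.256 / 14.01 = 0.08965
mass O = 13.37 − (7.634) = 5.736 g → mol O = 0.3585
Ratios (÷ 0.08965): C 5.001, H 10.998, N 1.000, O 3.999
Ratio ≈ 5:11:1:4, so the empirical formula is C5H11NO4

C5H11NO4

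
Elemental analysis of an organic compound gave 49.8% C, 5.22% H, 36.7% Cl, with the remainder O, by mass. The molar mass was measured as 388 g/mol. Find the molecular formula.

C16H20Cl4O2

Assume 100 g: 49.8 g C, 5.22 g H, 36.7 g Cl, 8.28 g O.
Moles — C: 49.8 / 12.01 = 4.147 mol; H: 5.22 / 1.008 = 5.179 mol; Cl: 36.7 / 35.45 = 1.035 mol; O: 8.28 / 16.00 = 0.5175 mol
Smallest is O at 0.5175 mol; normalising gives C 8.013, H 10.007, Cl 2.001, O 1.000
Ratio ≈ 8:10:2:1, so the empirical formula is C8H10Cl2O
Empirical-formula mass = 193.06 g/mol
n = 388 / 193.06 = 2.01 ≈ 2
Molecular formula = (C8H10Cl2O)×2 = C16H20Cl4O2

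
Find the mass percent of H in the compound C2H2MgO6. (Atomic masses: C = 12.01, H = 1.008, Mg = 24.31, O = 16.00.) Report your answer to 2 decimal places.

1.38%

Molar mass = 2(12.01) + 2(1.008) + 1(24.31) + 6(16.00) = 146.346 g/mol
Mass of H per mole = 2 × 1.008 = 2.016 g
% H = 2.016 / 146.346 × 100 = 1.38%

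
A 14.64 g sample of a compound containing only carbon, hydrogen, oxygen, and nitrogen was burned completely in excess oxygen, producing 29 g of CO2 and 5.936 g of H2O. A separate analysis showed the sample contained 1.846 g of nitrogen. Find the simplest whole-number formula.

C5H5NO2

mol C = 29 / 44.01 = 0.6589; mass C = 0.6589 × 12.01 = 7.914 g
mol H = 2 × (5.936 / 18.02) = 0.6588; mass H = 0.6588 × 1.008 = 0.6641 g
mol N = 1.846 / 14.01 = 0.1318
mass O = 14.64 − (10.42) = 4.216 g → mol O = 0.2635
Ratios (÷ 0.1318): C 5.001, H 5.000, N 1.000, O 2.000
Ratio ≈ 5:5:1:2, so the empirical formula is C5H5NO2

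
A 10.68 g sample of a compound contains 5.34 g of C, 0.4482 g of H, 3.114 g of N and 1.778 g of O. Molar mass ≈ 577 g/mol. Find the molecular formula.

C24H24N12O6

Moles — C: 5.34 / 12.01 = 0.4446 mol; H: 0.4482 / 1.008 = 0.4446 mol; N: 3.114 / 14.01 = 0.2223 mol; O: 1.778 / 16.00 = 0.1111 mol
Divide by the smallest (0.1111 mol O): C 4.001, H 4.001, N 2.000, O 1.000
Ratio ≈ 4:4:2:1, so the empirical formula is C4H4N2O
Empirical-formula mass = 96.09 g/mol
n = 577 / 96.09 = 6.00 ≈ 6
Molecular formula = (C4H4N2O)×6 = C24H24N12O6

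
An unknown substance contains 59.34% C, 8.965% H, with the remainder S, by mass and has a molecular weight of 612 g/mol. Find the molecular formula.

Assume 100 g: 59.34 g C, 8.965 g H, 31.695 g S.
n(C) = 59.34/12.01 = 4.941, n(H) = 8.965/1.008 = 8.894, n(S) = 31.695/32.07 = 0.9883
Ratios (÷ 0.9883): C 4.999, H 8.999, S 1.000
Ratio ≈ 5:9:1, so the empirical formula is C5H9S
Empirical-formula mass = 101.19 g/mol
n = 612 / 101.19 = 6.05 ≈ 6
Molecular formula = (C5H9S)×6 = C30H54S6

C30H54S6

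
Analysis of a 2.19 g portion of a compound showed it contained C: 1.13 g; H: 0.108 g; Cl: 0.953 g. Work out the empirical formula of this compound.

Moles — C: 1.13 / 12.01 = 0.09409 mol; H: 0.108 / 1.008 = 0.1071 mol; Cl: 0.953 / 35.45 = 0.02688 mol
Divide by the smallest (0.02688 mol Cl): C 3.500, H 3.986, Cl 1.000
Scaling by 2: C 7.00, H 7.97, Cl 2.00 → C7H8Cl2

C7H8Cl2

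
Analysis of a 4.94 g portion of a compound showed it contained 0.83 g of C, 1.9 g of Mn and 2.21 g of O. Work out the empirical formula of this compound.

n(C) = 0.83/12.01 = 0.06911, n(Mn) = 1.9/54.94 = 0.03458, n(O) = 2.21/16.00 = 0.1381
Smallest is Mn at 0.03458 mol; normalising gives C 1.998, Mn 1.000, O 3.994
≈ 2:1:4 → C2MnO4

C2MnO4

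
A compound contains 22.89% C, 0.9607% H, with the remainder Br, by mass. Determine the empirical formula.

C2HBr

Assume 100 g: 22.89 g C, 0.9607 g H, 76.149 g Br.
C: 22.89 g ÷ 12.01 g/mol = 1.906 mol
H: 0.9607 g ÷ 1.008 g/mol = 0.9531 mol
Br: 76.149 g ÷ 79.90 g/mol = 0.9531 mol
Divide by the smallest (0.9531 mol Br): C 2.000, H 1.000, Br 1.000
Ratio ≈ 2:1:1, so the empirical formula is C2HBr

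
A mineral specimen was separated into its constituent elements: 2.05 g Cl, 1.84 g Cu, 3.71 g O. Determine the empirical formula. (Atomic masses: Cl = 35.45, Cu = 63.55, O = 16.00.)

Cl2CuO8

Cl: 2.05 g ÷ 35.45 g/mol = 0.05783 mol
Cu: 1.84 g ÷ 63.55 g/mol = 0.02895 mol
O: 3.71 g ÷ 16.00 g/mol = 0.2319 mol
Smallest is Cu at 0.02895 mol; normalising gives Cl 1.997, Cu 1.000, O 8.009
Ratio ≈ 2:1:8, so the empirical formula is Cl2CuO8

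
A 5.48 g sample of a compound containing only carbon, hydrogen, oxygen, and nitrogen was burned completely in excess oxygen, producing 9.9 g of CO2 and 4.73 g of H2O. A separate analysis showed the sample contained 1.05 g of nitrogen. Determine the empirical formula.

mol C = 9.9 / 44.01 = 0.2249; mass C = 0.2249 × 12.01 = 2.702 g
mol H = 2 × (4.73 / 18.02) = 0.5250; mass H = 0.5250 × 1.008 = 0.5292 g
mol N = 1.05 / 14.01 = 0.07495
mass O = 5.48 − (4.281) = 1.199 g → mol O = 0.07495
Divide by the smallest (0.07495 mol N): C 3.001, H 7.005, N 1.000, O 1.000
→ C3H7NO

C3H7NO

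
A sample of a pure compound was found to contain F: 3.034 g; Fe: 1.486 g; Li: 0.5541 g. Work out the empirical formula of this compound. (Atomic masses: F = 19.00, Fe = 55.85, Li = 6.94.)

F: 3.034 g ÷ 19.00 g/mol = 0.1597 mol
Fe: 1.486 g ÷ 55.85 g/mol = 0.02661 mol
Li: 0.5541 g ÷ 6.94 g/mol = 0.07984 mol
Divide by the smallest (0.02661 mol Fe): F 6.002, Fe 1.000, Li 3.001
→ F6FeLi3

F6FeLi3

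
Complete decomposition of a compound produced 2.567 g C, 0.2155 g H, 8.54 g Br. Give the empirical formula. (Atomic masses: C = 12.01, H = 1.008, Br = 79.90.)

C2H2Br

Moles — C: 2.567 / 12.01 = 0.2137 mol; H: 0.2155 / 1.008 = 0.2138 mol; Br: 8.54 / 79.90 = 0.1069 mol
Ratios (÷ 0.1069): C 2.000, H 2.000, Br 1.000
→ C2H2Br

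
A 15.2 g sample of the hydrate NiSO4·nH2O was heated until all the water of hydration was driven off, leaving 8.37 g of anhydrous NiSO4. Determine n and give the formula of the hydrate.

Mass of water lost = 15.2 − 8.37 = 6.83 g → 6.83 / 18.02 = 0.379 mol H2O
Molar mass of NiSO4 = 154.76 g/mol → mol NiSO4 = 8.37 / 154.76 = 0.05408
n = 0.379 / 0.05408 = 7.01 ≈ 7 → NiSO4·7H2O

NiSO4·7H2O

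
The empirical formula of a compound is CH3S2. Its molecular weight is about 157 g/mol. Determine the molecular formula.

Empirical-formula mass = 79.17 g/mol
n = 157 / 79.17 = 1.98 ≈ 2
Molecular formula = (CH3S2)2 = C2H6S4

C2H6S4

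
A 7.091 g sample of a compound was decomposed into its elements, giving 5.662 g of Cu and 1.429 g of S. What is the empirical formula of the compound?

Cu2S

Moles — Cu: 5.662 / 63.55 = 0.0891 mol; S: 1.429 / 32.07 = 0.04456 mol
Divide by the smallest (0.04456 mol S): Cu 1.999, S 1.000
→ Cu2S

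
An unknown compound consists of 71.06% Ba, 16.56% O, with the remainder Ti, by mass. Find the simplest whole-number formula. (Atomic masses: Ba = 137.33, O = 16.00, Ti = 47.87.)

Ba2O4Ti

Assume 100 g: 71.06 g Ba, 16.56 g O, 12.38 g Ti.
n(Ba) = 71.06/137.33 = 0.5174, n(O) = 16.56/16.00 = 1.035, n(Ti) = 12.38/47.87 = 0.2586
Ratios (÷ 0.2586): Ba 2.001, O 4.002, Ti 1.000
Ratio ≈ 2:4:1, so the empirical formula is Ba2O4Ti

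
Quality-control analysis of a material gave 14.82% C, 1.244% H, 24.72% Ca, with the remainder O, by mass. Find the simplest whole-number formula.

Assume 100 g: 14.82 g C, 1.244 g H, 24.72 g Ca, 59.216 g O.
n(C) = 14.82/12.01 = 1.234, n(H) = 1.244/1.008 = 1.234, n(Ca) = 24.72/40.08 = 0.6168, n(O) = 59.216/16.00 = 3.701
Ratios (÷ 0.6168): C 2.001, H 2.001, Ca 1.000, O 6.001
≈ 2:2:1:6 → C2H2CaO6

C2H2CaO6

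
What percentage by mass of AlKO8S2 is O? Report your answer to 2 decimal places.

Molar mass = 1(26.98) + 1(39.10) + 8(16.00) + 2(32.07) = 258.220 g/mol
Mass of O per mole = 8 × 16.00 = 128.000 g
% O = 128.000 / 258.220 × 100 = 49.57%

49.57%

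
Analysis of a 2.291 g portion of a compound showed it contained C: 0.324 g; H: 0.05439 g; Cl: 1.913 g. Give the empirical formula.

n(C) = 0.324/12.01 = 0.02698, n(H) = 0.05439/1.008 = 0.05396, n(Cl) = 1.913/35.45 = 0.05396
Ratios (÷ 0.02698): C 1.000, H 2.000, Cl 2.000
≈ 1:2:2 → CH2Cl2

CH2Cl2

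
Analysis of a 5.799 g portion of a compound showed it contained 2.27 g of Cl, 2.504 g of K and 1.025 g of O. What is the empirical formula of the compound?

n(Cl) = 2.27/35.45 = 0.06403, n(K) = 2.504/39.10 = 0.06404, n(O) = 1.025/16.00 = 0.06406
Smallest is Cl at 0.06403 mol; normalising gives Cl 1.000, K 1.000, O 1.000
→ ClKO

ClKO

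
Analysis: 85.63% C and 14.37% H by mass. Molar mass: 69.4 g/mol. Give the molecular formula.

Assume 100 g: 85.63 g C, 14.37 g H.
n(C) = 85.63/12.01 = 7.13, n(H) = 14.37/1.008 = 14.26
Smallest is C at 7.13 mol; normalising gives C 1.000, H 1.999
≈ 1:2 → CH2
Empirical-formula mass = 14.03 g/mol
n = 69.4 / 14.03 = 4.95 ≈ 5
Molecular formula = (CH2)×5 = C5H10

C5H10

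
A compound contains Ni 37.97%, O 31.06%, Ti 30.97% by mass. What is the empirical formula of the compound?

NiO3Ti

Assume 100 g: 37.97 g Ni, 31.06 g O, 30.97 g Ti.
Moles — Ni: 37.97 / 58.69 = 0.647 mol; O: 31.06 / 16.00 = 1.941 mol; Ti: 30.97 / 47.87 = 0.647 mol
Smallest is Ni at 0.647 mol; normalising gives Ni 1.000, O 3.001, Ti 1.000
≈ 1:3:1 → NiO3Ti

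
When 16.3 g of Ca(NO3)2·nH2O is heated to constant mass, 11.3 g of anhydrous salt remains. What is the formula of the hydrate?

Mass of water lost = 16.3 − 11.3 = 5 g → 5 / 18.02 = 0.2775 mol H2O
Molar mass of Ca(NO3)2 = 164.10 g/mol → mol Ca(NO3)2 = 11.3 / 164.10 = 0.06886
n = 0.2775 / 0.06886 = 4.03 ≈ 4 → Ca(NO3)2·4H2O

Ca(NO3)2·4H2O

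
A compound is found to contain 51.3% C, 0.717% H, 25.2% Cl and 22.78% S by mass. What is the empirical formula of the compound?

C6HClS

Assume 100 g: 51.3 g C, 0.717 g H, 25.2 g Cl, 22.78 g S.
n(C) = 51.3/12.01 = 4.271, n(H) = 0.717/1.008 = 0.7113, n(Cl) = 25.2/35.45 = 0.7109, n(S) = 22.78/32.07 = 0.7103
Divide by the smallest (0.7103 mol S): C 6.013, H 1.001, Cl 1.001, S 1.000
→ C6HClS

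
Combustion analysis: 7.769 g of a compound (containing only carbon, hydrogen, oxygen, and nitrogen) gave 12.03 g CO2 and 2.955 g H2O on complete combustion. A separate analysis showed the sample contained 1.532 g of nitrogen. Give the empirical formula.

mol C = 12.03 / 44.01 = 0.2733; mass C = 0.2733 × 12.01 = 3.283 g
mol H = 2 × (2.955 / 18.02) = 0.3280; mass H = 0.3280 × 1.008 = 0.3306 g
mol N = 1.532 / 14.01 = 0.1094
mass O = 7.769 − (5.145) = 2.624 g → mol O = 0.1640
Divide by the smallest (0.1094 mol N): C 2.500, H 2.999, N 1.000, O 1.499
Scaling by 2: C 5.00, H 6.00, N 2.00, O 3.00 → C5H6N2O3

C5H6N2O3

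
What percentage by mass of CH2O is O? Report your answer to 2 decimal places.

53.29%

Molar mass = 1(12.01) + 2(1.008) + 1(16.00) = 30.026 g/mol
Mass of O per mole = 1 × 16.00 = 16.000 g
% O = 16.000 / 30.026 × 100 = 53.29%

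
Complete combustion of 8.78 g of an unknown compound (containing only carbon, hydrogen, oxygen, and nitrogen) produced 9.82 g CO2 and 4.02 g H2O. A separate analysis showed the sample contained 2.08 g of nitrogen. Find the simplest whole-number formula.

C3H6N2O3

mol C = 9.82 / 44.01 = 0.2231; mass C = 0.2231 × 12.01 = 2.680 g
mol H = 2 × (4.02 / 18.02) = 0.4462; mass H = 0.4462 × 1.008 = 0.4497 g
mol N = 2.08 / 14.01 = 0.1485
mass O = 8.78 − (5.210) = 3.570 g → mol O = 0.2232
Smallest is N at 0.1485 mol; normalising gives C 1.503, H 3.005, N 1.000, O 1.503
×2: C 3.01, H 6.01, N 2.00, O 3.01 → C3H6N2O3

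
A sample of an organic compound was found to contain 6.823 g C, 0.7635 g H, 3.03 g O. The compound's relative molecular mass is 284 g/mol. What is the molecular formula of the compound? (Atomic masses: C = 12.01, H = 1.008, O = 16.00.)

Moles — C: 6.823 / 12.01 = 0.5681 mol; H: 0.7635 / 1.008 = 0.7574 mol; O: 3.03 / 16.00 = 0.1894 mol
Ratios (÷ 0.1894): C 3.000, H 4.000, O 1.000
Ratio ≈ 3:4:1, so the empirical formula is C3H4O
Empirical-formula mass = 56.06 g/mol
n = 284 / 56.06 = 5.07 ≈ 5
Molecular formula = (C3H4O)×5 = C15H20O5

C15H20O5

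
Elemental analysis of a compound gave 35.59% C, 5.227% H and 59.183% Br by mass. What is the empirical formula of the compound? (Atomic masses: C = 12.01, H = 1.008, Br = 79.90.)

C4H7Br

Assume 100 g: 35.59 g C, 5.227 g H, 59.183 g Br.
n(C) = 35.59/12.01 = 2.963, n(H) = 5.227/1.008 = 5.186, n(Br) = 59.183/79.90 = 0.7407
Ratios (÷ 0.7407): C 4.001, H 7.001, Br 1.000
Ratio ≈ 4:7:1, so the empirical formula is C4H7Br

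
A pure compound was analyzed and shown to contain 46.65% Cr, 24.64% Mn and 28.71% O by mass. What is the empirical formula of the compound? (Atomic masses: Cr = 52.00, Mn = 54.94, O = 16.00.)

Assume 100 g: 46.65 g Cr, 24.64 g Mn, 28.71 g O.
Cr: 46.65 g ÷ 52.00 g/mol = 0.8971 mol
Mn: 24.64 g ÷ 54.94 g/mol = 0.4485 mol
O: 28.71 g ÷ 16.00 g/mol = 1.794 mol
Divide by the smallest (0.4485 mol Mn): Cr 2.000, Mn 1.000, O 4.001
≈ 2:1:4 → Cr2MnO4

Cr2MnO4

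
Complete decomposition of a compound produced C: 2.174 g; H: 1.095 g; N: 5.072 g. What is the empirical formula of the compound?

n(C) = 2.174/12.01 = 0.181, n(H) = 1.095/1.008 = 1.086, n(N) = 5.072/14.01 = 0.362
Ratios (÷ 0.181): C 1.000, H 6.001, N 2.000
Ratio ≈ 1:6:2, so the empirical formula is CH6N2

CH6N2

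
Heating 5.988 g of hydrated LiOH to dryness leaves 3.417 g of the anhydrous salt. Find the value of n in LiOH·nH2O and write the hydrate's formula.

LiOH·H2O

Mass of water lost = 5.988 − 3.417 = 2.571 g → 2.571 / 18.02 = 0.1427 mol H2O
Molar mass of LiOH = 23.95 g/mol → mol LiOH = 3.417 / 23.95 = 0.1427
n = 0.1427 / 0.1427 = 1.00 ≈ 1 → LiOH·H2O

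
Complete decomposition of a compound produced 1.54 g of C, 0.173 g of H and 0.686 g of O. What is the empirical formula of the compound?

C3H4O

Moles — C: 1.54 / 12.01 = 0.1282 mol; H: 0.173 / 1.008 = 0.1716 mol; O: 0.686 / 16.00 = 0.04288 mol
Smallest is O at 0.04288 mol; normalising gives C 2.991, H 4.003, O 1.000
→ C3H4O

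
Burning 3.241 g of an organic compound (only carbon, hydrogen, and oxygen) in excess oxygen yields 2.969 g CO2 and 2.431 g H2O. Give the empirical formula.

CH4O2

mol C = 2.969 / 44.01 = 0.06746; mass C = 0.06746 × 12.01 = 0.8102 g
mol H = 2 × (2.431 / 18.02) = 0.2698; mass H = 0.2698 × 1.008 = 0.2720 g
mass O = 3.241 − (1.082) = 2.159 g → mol O = 0.1349
Divide by the smallest (0.06746 mol C): C 1.000, H 3.999, O 2.000
≈ 1:4:2 → CH4O2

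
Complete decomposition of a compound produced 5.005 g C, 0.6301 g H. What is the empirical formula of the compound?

C2H3

Moles — C: 5.005 / 12.01 = 0.4167 mol; H: 0.6301 / 1.008 = 0.6251 mol
Ratios (÷ 0.4167): C 1.000, H 1.500
Multiply by 2: C 2.00, H 3.00 → C2H3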